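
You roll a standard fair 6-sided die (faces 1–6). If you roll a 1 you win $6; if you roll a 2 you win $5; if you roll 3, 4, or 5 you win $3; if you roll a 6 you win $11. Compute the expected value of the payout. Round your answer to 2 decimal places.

$5.17

E[payout] = (1/2)·3 + (1/6)·5 + (1/6)·6 + (1/6)·11 = 31/6
≈ $5.17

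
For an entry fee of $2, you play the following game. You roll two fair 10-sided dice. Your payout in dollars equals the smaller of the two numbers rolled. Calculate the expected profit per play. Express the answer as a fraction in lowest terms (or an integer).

37/20 dollars

Distribution of the smaller of the two numbers rolled: 1 w.p. 19/100, 2 w.p. 17/100, 3 w.p. 3/20, 4 w.p. 13/100, 5 w.p. 11/100, 6 w.p. 9/100, …
E[payout] = (19/100)·1 + (17/100)·2 + (3/20)·3 + (13/100)·4 + (11/100)·5 + (9/100)·6 + (7/100)·7 + (1/20)·8 + (3/100)·9 + (1/100)·10 = 77/20
Expected profit = 77/20 − 2 = 37/20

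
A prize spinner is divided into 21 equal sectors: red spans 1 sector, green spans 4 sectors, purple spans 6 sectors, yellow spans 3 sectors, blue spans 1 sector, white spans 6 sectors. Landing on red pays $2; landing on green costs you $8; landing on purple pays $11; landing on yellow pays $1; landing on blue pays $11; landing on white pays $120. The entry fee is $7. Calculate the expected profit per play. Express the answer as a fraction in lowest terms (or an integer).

89/3 dollars

E[payout] = (1/21)·2 + (4/21)·(-8) + (6/21)·11 + (3/21)·1 + (1/21)·11 + (6/21)·120 = 110/3
Expected profit = 110/3 − 7 = 89/3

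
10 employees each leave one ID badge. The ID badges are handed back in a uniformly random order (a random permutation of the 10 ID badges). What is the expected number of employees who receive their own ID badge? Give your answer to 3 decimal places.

1.000

Let Xᵢ = 1 if person i gets their own ID badge. For each i, P(Xᵢ=1) = 1/10.
By linearity of expectation, E[X₁+…+X_10] = 10·(1/10) = 1.
≈ 1.000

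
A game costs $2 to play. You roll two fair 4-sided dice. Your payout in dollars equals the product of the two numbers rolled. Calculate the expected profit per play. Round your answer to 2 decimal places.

$4.25

Distribution of the product of the two numbers rolled: 1 w.p. 1/16, 2 w.p. 1/8, 3 w.p. 1/8, 4 w.p. 3/16, 6 w.p. 1/8, 8 w.p. 1/8, …
E[payout] = (1/16)·1 + (1/8)·2 + (1/8)·3 + (3/16)·4 + (1/8)·6 + (1/8)·8 + (1/16)·9 + (1/8)·12 + (1/16)·16 = 25/4
Expected profit = 25/4 − 2 = 17/4 ≈ $4.25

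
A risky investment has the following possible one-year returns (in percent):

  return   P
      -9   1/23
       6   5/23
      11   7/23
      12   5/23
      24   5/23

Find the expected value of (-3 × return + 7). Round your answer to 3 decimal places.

-29.261

E[-3x+7] = (1/23)·34 + (5/23)·(-11) + (7/23)·(-26) + (5/23)·(-29) + (5/23)·(-65)
     = -673/23 ≈ -29.261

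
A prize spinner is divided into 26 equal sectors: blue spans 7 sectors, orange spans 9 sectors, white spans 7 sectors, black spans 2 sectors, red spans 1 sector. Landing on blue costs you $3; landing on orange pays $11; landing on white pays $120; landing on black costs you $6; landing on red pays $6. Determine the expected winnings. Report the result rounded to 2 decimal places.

E[payout] = (7/26)·(-3) + (9/26)·11 + (7/26)·120 + (2/26)·(-6) + (1/26)·6 = 456/13
≈ $35.08

$35.08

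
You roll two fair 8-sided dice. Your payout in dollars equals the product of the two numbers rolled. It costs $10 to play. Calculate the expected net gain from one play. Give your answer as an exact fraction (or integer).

Distribution of the product of the two numbers rolled: 1 w.p. 1/64, 2 w.p. 1/32, 3 w.p. 1/32, 4 w.p. 3/64, 5 w.p. 1/32, 6 w.p. 1/16, …
E[payout] = (1/64)·1 + (1/32)·2 + (1/32)·3 + (3/64)·4 + (1/32)·5 + (1/16)·6 + (1/32)·7 + (1/16)·8 + (1/64)·9 + (1/32)·10 + (1/16)·12 + (1/32)·14 + (1/32)·15 + (3/64)·16 + (1/32)·18 + (1/32)·20 + (1/32)·21 + (1/16)·24 + (1/64)·25 + (1/32)·28 + (1/32)·30 + (1/32)·32 + (1/32)·35 + (1/64)·36 + (1/32)·40 + (1/32)·42 + (1/32)·48 + (1/64)·49 + (1/32)·56 + (1/64)·64 = 81/4
Expected profit = 81/4 − 10 = 41/4

41/4 dollars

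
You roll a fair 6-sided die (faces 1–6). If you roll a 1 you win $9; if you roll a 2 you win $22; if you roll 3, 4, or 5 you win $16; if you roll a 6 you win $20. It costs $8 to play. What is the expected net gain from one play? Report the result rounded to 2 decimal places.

$8.50

E[payout] = (1/6)·9 + (1/2)·16 + (1/6)·20 + (1/6)·22 = 33/2
Expected profit = 33/2 − 8 = 17/2 ≈ $8.50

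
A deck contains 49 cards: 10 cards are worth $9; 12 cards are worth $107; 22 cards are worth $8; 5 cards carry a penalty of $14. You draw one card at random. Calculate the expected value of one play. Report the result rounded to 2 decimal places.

E[payout] = (10/49)·9 + (12/49)·107 + (22/49)·8 + (5/49)·(-14) = 1480/49
≈ $30.20

$30.20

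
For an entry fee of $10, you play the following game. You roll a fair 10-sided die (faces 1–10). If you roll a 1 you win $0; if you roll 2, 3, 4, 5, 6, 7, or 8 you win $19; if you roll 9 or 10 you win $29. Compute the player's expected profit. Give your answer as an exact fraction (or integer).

91/10 dollars

E[payout] = (1/10)·0 + (7/10)·19 + (1/5)·29 = 191/10
Expected profit = 191/10 − 10 = 91/10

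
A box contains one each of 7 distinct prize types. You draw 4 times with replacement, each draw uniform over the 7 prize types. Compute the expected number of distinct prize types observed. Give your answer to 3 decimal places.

3.222

Let Xⱼ=1 if type j appears at least once. P(Xⱼ=1) = 1 − ((7−1)/7)^4 = 1105/2401.
E[#distinct] = 7·1105/2401 = 1105/343.
≈ 3.222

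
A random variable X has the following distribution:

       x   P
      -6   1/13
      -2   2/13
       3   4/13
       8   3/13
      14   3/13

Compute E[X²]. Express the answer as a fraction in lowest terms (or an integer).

860/13

E[X²] = (1/13)·36 + (2/13)·4 + (4/13)·9 + (3/13)·64 + (3/13)·196
     = 860/13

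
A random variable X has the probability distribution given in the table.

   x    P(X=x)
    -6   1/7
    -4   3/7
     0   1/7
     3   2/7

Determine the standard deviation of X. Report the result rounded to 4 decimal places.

3.4107

E[X] = -12/7, E[X²] = 102/7
Var(X) = E[X²] − (E[X])² = 102/7 − 144/49 = 570/49
SD(X) = √(570/49) ≈ 3.4107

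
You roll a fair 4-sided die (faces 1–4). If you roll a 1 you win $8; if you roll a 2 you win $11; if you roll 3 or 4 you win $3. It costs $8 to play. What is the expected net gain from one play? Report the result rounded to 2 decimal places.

-$1.75

E[payout] = (1/2)·3 + (1/4)·8 + (1/4)·11 = 25/4
Expected profit = 25/4 − 8 = -7/4 ≈ -$1.75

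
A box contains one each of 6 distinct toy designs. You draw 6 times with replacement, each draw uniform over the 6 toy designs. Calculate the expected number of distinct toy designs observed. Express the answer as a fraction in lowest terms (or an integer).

Let Xⱼ=1 if type j appears at least once. P(Xⱼ=1) = 1 − ((6−1)/6)^6 = 31031/46656.
E[#distinct] = 6·31031/46656 = 31031/7776.

31031/7776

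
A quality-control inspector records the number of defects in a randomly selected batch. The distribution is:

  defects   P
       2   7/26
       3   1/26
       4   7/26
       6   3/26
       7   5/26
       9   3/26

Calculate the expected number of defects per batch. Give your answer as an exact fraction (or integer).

E[X] = (7/26)·2 + (1/26)·3 + (7/26)·4 + (3/26)·6 + (5/26)·7 + (3/26)·9
     = 125/26

125/26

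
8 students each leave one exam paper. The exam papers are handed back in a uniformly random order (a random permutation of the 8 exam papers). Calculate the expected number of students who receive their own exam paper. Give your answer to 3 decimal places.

1.000

Let Xᵢ = 1 if person i gets their own exam paper. For each i, P(Xᵢ=1) = 1/8.
By linearity of expectation, E[X₁+…+X_8] = 8·(1/8) = 1.
≈ 1.000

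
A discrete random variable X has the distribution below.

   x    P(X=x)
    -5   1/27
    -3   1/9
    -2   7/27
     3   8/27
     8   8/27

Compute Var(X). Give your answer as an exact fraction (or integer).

E[X] = (1/27)·(-5) + (1/9)·(-3) + (7/27)·(-2) + (8/27)·3 + (8/27)·8 = 20/9
E[X²] = (1/27)·25 + (1/9)·9 + (7/27)·4 + (8/27)·9 + (8/27)·64 = 664/27
Var(X) = 664/27 − (20/9)² = 1592/81

1592/81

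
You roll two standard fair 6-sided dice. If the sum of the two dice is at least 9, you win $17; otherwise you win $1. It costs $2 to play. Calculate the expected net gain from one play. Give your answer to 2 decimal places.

E[payout] = (13/18)·1 + (5/18)·17 = 49/9
Expected profit = 49/9 − 2 = 31/9 ≈ $3.44

$3.44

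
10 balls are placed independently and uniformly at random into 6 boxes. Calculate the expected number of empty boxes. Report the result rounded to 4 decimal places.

0.9690

Let Xⱼ=1 if box j is empty. P(Xⱼ=1) = ((6-1)/6)^10 = 9765625/60466176.
By linearity, E[#empty] = 6·9765625/60466176 = 9765625/10077696.
≈ 0.9690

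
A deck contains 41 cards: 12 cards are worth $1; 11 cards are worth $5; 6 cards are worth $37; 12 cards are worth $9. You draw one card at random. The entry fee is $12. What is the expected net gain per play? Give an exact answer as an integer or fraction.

-95/41 dollars

E[payout] = (12/41)·1 + (11/41)·5 + (6/41)·37 + (12/41)·9 = 397/41
Expected profit = 397/41 − 12 = -95/41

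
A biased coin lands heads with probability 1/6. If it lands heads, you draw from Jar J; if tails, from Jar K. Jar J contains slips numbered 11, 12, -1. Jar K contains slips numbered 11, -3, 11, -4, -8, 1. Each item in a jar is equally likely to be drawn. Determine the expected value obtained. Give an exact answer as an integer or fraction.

E[X | Jar J] = (11 + 12 − 1)/3 = 22/3
E[X | Jar K] = (11 − 3 + 11 − 4 − 8 + 1)/6 = 4/3
E[X] = (1/6)·22/3 + (5/6)·4/3 = 7/3

7/3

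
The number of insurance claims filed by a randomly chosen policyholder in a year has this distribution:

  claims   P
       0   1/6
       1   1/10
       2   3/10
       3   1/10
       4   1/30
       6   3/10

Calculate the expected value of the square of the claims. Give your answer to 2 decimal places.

E[X²] = (1/6)·0 + (1/10)·1 + (3/10)·4 + (1/10)·9 + (1/30)·16 + (3/10)·36
     = 203/15 ≈ 13.53

13.53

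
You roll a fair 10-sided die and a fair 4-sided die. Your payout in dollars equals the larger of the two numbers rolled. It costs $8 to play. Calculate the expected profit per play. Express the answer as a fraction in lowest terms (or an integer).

-9/4 dollars

Distribution of the larger of the two numbers rolled: 1 w.p. 1/40, 2 w.p. 3/40, 3 w.p. 1/8, 4 w.p. 7/40, 5 w.p. 1/10, 6 w.p. 1/10, …
E[payout] = (1/40)·1 + (3/40)·2 + (1/8)·3 + (7/40)·4 + (1/10)·5 + (1/10)·6 + (1/10)·7 + (1/10)·8 + (1/10)·9 + (1/10)·10 = 23/4
Expected profit = 23/4 − 8 = -9/4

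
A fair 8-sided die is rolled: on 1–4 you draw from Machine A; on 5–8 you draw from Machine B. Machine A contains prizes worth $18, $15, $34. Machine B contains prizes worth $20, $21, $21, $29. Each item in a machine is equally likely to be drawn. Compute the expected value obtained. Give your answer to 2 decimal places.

E[X | Machine A] = (18 + 15 + 34)/3 = 67/3
E[X | Machine B] = (20 + 21 + 21 + 29)/4 = 91/4
E[X] = (1/2)·67/3 + (1/2)·91/4 = 541/24 ≈ 22.54

$22.54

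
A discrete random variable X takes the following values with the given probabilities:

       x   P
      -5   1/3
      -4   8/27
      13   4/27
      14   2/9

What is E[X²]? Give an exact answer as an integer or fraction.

245/3

E[X²] = (1/3)·25 + (8/27)·16 + (4/27)·169 + (2/9)·196
     = 245/3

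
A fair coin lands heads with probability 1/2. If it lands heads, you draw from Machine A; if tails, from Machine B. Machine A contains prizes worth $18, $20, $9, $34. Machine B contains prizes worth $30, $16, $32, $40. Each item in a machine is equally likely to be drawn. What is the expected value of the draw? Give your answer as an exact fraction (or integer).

E[X | Machine A] = (18 + 20 + 9 + 34)/4 = 81/4
E[X | Machine B] = (30 + 16 + 32 + 40)/4 = 59/2
E[X] = (1/2)·81/4 + (1/2)·59/2 = 199/8

199/8 dollars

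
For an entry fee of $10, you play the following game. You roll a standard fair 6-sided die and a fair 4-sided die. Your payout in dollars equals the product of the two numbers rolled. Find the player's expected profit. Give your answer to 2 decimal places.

Distribution of the product of the two numbers rolled: 1 w.p. 1/24, 2 w.p. 1/12, 3 w.p. 1/12, 4 w.p. 1/8, 5 w.p. 1/24, 6 w.p. 1/8, …
E[payout] = (1/24)·1 + (1/12)·2 + (1/12)·3 + (1/8)·4 + (1/24)·5 + (1/8)·6 + (1/12)·8 + (1/24)·9 + (1/24)·10 + (1/8)·12 + (1/24)·15 + (1/24)·16 + (1/24)·18 + (1/24)·20 + (1/24)·24 = 35/4
Expected profit = 35/4 − 10 = -5/4 ≈ -$1.25

-$1.25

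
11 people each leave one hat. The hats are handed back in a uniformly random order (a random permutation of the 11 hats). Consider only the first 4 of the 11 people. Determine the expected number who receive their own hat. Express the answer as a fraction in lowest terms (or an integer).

Let Xᵢ = 1 if person i gets their own hat. For each i, P(Xᵢ=1) = 1/11.
By linearity of expectation, E[X₁+…+X_4] = 4·(1/11) = 4/11.

4/11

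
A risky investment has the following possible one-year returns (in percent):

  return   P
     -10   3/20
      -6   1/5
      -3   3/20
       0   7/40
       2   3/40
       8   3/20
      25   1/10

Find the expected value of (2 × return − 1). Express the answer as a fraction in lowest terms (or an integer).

2/5

E[2x-1] = (3/20)·(-21) + (1/5)·(-13) + (3/20)·(-7) + (7/40)·(-1) + (3/40)·3 + (3/20)·15 + (1/10)·49
     = 2/5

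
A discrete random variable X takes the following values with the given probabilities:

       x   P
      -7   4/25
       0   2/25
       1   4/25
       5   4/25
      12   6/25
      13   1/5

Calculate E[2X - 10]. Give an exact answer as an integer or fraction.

16/25

E[2x-10] = (4/25)·(-24) + (2/25)·(-10) + (4/25)·(-8) + (4/25)·0 + (6/25)·14 + (1/5)·16
     = 16/25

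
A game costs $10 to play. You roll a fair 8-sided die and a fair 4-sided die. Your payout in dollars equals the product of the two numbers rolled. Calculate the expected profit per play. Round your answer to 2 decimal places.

$1.25

Distribution of the product of the two numbers rolled: 1 w.p. 1/32, 2 w.p. 1/16, 3 w.p. 1/16, 4 w.p. 3/32, 5 w.p. 1/32, 6 w.p. 3/32, …
E[payout] = (1/32)·1 + (1/16)·2 + (1/16)·3 + (3/32)·4 + (1/32)·5 + (3/32)·6 + (1/32)·7 + (3/32)·8 + (1/32)·9 + (1/32)·10 + (3/32)·12 + (1/32)·14 + (1/32)·15 + (1/16)·16 + (1/32)·18 + (1/32)·20 + (1/32)·21 + (1/16)·24 + (1/32)·28 + (1/32)·32 = 45/4
Expected profit = 45/4 − 10 = 5/4 ≈ $1.25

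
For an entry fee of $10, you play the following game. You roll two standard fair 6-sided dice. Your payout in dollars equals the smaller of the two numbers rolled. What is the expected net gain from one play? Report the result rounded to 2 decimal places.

-$7.47

Distribution of the smaller of the two numbers rolled: 1 w.p. 11/36, 2 w.p. 1/4, 3 w.p. 7/36, 4 w.p. 5/36, 5 w.p. 1/12, 6 w.p. 1/36
E[payout] = (11/36)·1 + (1/4)·2 + (7/36)·3 + (5/36)·4 + (1/12)·5 + (1/36)·6 = 91/36
Expected profit = 91/36 − 10 = -269/36 ≈ -$7.47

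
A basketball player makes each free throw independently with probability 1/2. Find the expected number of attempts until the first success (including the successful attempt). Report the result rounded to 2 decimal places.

For a geometric distribution, E[trials] = 1/p = 1/(1/2) = 2.
≈ 2.00

2.00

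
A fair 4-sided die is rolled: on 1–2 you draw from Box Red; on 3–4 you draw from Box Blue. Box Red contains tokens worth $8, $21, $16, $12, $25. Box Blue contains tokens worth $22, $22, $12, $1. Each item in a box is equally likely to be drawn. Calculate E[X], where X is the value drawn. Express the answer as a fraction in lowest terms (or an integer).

613/40 dollars

E[X | Box Red] = (8 + 21 + 16 + 12 + 25)/5 = 82/5
E[X | Box Blue] = (22 + 22 + 12 + 1)/4 = 57/4
E[X] = (1/2)·82/5 + (1/2)·57/4 = 613/40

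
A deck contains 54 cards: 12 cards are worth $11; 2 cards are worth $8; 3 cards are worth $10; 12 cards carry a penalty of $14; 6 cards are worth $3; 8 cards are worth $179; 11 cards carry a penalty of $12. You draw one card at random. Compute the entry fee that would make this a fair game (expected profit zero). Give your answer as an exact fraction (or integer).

E[payout] = (12/54)·11 + (2/54)·8 + (3/54)·10 + (12/54)·(-14) + (6/54)·3 + (8/54)·179 + (11/54)·(-12) = 664/27
Fair fee = E[payout] = 664/27

664/27 dollars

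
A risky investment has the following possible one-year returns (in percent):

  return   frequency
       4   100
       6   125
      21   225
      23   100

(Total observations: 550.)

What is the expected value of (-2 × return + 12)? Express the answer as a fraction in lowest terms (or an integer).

Total = 550, so P(return=4) = 100/550, etc.
E[-2x+12] = (2/11)·4 + (5/22)·0 + (9/22)·(-30) + (2/11)·(-34)
     = -195/11

-195/11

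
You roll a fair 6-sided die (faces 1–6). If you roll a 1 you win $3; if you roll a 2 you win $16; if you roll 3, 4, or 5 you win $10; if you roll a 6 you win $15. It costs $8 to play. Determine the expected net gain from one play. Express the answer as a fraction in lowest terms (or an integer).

E[payout] = (1/6)·3 + (1/2)·10 + (1/6)·15 + (1/6)·16 = 32/3
Expected profit = 32/3 − 8 = 8/3

8/3 dollars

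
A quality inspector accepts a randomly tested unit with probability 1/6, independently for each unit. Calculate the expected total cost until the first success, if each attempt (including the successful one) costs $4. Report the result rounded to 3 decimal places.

$24.000

E[#attempts] = 1/p = 6; E[cost] = 4·6 = 24.
≈ 24.000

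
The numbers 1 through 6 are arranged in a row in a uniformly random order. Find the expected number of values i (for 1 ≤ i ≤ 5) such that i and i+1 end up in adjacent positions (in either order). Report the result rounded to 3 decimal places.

For each i ∈ {1,…,5}, let Xᵢ = 1 if i and i+1 are adjacent. P(Xᵢ=1) = 2·(6−1)!/6! = 2/6.
By linearity, E[ΣXᵢ] = (5)·(2/6) = 5/3.
≈ 1.667

1.667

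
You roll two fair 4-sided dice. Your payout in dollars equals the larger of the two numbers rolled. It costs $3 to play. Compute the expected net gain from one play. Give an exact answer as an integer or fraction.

Distribution of the larger of the two numbers rolled: 1 w.p. 1/16, 2 w.p. 3/16, 3 w.p. 5/16, 4 w.p. 7/16
E[payout] = (1/16)·1 + (3/16)·2 + (5/16)·3 + (7/16)·4 = 25/8
Expected profit = 25/8 − 3 = 1/8

1/8 dollars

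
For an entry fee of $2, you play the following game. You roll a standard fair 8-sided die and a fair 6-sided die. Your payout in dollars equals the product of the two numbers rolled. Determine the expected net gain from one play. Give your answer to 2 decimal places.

$13.75

Distribution of the product of the two numbers rolled: 1 w.p. 1/48, 2 w.p. 1/24, 3 w.p. 1/24, 4 w.p. 1/16, 5 w.p. 1/24, 6 w.p. 1/12, …
E[payout] = (1/48)·1 + (1/24)·2 + (1/24)·3 + (1/16)·4 + (1/24)·5 + (1/12)·6 + (1/48)·7 + (1/16)·8 + (1/48)·9 + (1/24)·10 + (1/12)·12 + (1/48)·14 + (1/24)·15 + (1/24)·16 + (1/24)·18 + (1/24)·20 + (1/48)·21 + (1/16)·24 + (1/48)·25 + (1/48)·28 + (1/24)·30 + (1/48)·32 + (1/48)·35 + (1/48)·36 + (1/48)·40 + (1/48)·42 + (1/48)·48 = 63/4
Expected profit = 63/4 − 2 = 55/4 ≈ $13.75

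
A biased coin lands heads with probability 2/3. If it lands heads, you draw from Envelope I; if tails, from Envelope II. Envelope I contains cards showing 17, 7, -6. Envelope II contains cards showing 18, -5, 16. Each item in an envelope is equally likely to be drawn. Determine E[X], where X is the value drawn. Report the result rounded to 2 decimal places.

E[X | Envelope I] = (17 + 7 − 6)/3 = 6
E[X | Envelope II] = (18 − 5 + 16)/3 = 29/3
E[X] = (2/3)·6 + (1/3)·29/3 = 65/9 ≈ 7.22

7.22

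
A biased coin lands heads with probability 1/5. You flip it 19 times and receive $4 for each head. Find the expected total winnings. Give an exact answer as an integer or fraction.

E[#heads] = 19·1/5 = 19/5 (linearity over flips).
E[winnings] = 4·19/5 = 76/5.

76/5 dollars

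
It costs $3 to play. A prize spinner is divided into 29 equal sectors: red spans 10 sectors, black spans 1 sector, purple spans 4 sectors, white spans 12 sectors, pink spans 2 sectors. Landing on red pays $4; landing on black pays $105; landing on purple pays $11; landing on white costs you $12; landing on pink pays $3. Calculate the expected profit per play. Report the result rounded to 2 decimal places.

E[payout] = (10/29)·4 + (1/29)·105 + (4/29)·11 + (12/29)·(-12) + (2/29)·3 = 51/29
Expected profit = 51/29 − 3 = -36/29 ≈ -$1.24

-$1.24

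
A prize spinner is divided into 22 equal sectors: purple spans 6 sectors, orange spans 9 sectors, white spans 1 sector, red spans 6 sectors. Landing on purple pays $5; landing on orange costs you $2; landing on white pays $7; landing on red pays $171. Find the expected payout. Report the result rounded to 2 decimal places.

E[payout] = (6/22)·5 + (9/22)·(-2) + (1/22)·7 + (6/22)·171 = 95/2
≈ $47.50

$47.50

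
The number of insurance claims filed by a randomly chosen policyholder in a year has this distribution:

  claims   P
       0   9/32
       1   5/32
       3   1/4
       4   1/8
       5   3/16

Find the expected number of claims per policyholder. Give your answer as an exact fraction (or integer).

E[X] = (9/32)·0 + (5/32)·1 + (1/4)·3 + (1/8)·4 + (3/16)·5
     = 75/32

75/32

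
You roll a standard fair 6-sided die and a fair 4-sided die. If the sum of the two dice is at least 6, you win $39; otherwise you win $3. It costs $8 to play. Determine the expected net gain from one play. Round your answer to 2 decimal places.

E[payout] = (5/12)·3 + (7/12)·39 = 24
Expected profit = 24 − 8 = 16 ≈ $16.00

$16.00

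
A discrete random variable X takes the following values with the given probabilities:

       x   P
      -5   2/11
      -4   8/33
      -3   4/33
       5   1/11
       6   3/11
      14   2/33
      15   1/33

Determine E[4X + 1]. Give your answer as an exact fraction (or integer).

185/33

E[4x+1] = (2/11)·(-19) + (8/33)·(-15) + (4/33)·(-11) + (1/11)·21 + (3/11)·25 + (2/33)·57 + (1/33)·61
     = 185/33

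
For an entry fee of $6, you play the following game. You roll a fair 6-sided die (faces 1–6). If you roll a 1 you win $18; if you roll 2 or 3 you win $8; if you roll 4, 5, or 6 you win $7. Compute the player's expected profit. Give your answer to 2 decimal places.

$3.17

E[payout] = (1/2)·7 + (1/3)·8 + (1/6)·18 = 55/6
Expected profit = 55/6 − 6 = 19/6 ≈ $3.17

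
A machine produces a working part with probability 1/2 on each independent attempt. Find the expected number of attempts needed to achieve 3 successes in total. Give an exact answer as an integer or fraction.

6

By linearity (sum of 3 independent geometric waits), E[trials] = 3/p = 3/(1/2) = 6.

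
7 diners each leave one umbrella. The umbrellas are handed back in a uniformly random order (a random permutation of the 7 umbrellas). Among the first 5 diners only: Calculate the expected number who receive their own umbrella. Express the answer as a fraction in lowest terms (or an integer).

5/7

Let Xᵢ = 1 if person i gets their own umbrella. For each i, P(Xᵢ=1) = 1/7.
By linearity of expectation, E[X₁+…+X_5] = 5·(1/7) = 5/7.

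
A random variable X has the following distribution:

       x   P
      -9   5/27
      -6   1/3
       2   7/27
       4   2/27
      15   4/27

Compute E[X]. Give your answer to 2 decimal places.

E[X] = (5/27)·(-9) + (1/3)·(-6) + (7/27)·2 + (2/27)·4 + (4/27)·15
     = -17/27 ≈ -0.63

-0.63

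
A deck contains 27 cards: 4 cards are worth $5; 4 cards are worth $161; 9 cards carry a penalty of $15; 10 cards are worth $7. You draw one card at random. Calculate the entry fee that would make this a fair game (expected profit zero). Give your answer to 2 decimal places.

E[payout] = (4/27)·5 + (4/27)·161 + (9/27)·(-15) + (10/27)·7 = 599/27
Fair fee = E[payout] = 599/27 ≈ $22.19

$22.19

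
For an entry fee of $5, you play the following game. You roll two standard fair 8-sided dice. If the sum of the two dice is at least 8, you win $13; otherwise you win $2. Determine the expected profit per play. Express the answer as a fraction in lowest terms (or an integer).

E[payout] = (21/64)·2 + (43/64)·13 = 601/64
Expected profit = 601/64 − 5 = 281/64

281/64 dollars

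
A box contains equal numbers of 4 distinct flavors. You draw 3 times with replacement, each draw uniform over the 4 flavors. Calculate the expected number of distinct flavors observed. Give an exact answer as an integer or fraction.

37/16

Let Xⱼ=1 if type j appears at least once. P(Xⱼ=1) = 1 − ((4−1)/4)^3 = 37/64.
E[#distinct] = 4·37/64 = 37/16.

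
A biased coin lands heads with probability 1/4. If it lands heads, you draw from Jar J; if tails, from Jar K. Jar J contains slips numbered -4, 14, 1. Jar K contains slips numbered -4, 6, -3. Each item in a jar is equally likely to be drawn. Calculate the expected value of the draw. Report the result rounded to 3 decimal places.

E[X | Jar J] = (-4 + 14 + 1)/3 = 11/3
E[X | Jar K] = (-4 + 6 − 3)/3 = -1/3
E[X] = (1/4)·11/3 + (3/4)·(-1/3) = 2/3 ≈ 0.667

0.667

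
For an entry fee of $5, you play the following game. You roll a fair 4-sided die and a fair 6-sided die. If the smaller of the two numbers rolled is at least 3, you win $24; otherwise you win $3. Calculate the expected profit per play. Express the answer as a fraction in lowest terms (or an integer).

$5

E[payout] = (2/3)·3 + (1/3)·24 = 10
Expected profit = 10 − 5 = 5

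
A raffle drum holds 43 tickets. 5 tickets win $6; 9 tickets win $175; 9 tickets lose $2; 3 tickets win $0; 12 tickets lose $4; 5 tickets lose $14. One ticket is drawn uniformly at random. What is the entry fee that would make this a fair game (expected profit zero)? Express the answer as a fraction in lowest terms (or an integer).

E[payout] = (5/43)·6 + (9/43)·175 + (9/43)·(-2) + (3/43)·0 + (12/43)·(-4) + (5/43)·(-14) = 1469/43
Fair fee = E[payout] = 1469/43

1469/43 dollars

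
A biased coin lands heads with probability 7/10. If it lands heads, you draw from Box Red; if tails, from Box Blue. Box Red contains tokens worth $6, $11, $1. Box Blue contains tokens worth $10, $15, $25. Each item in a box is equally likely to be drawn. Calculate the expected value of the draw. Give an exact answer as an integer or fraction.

46/5 dollars

E[X | Box Red] = (6 + 11 + 1)/3 = 6
E[X | Box Blue] = (10 + 15 + 25)/3 = 50/3
E[X] = (7/10)·6 + (3/10)·50/3 = 46/5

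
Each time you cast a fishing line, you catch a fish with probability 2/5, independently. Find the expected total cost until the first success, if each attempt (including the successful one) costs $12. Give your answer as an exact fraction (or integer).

$30

E[#attempts] = 1/p = 5/2; E[cost] = 12·5/2 = 30.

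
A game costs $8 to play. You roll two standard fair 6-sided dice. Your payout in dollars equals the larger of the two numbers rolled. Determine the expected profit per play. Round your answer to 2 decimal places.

Distribution of the larger of the two numbers rolled: 1 w.p. 1/36, 2 w.p. 1/12, 3 w.p. 5/36, 4 w.p. 7/36, 5 w.p. 1/4, 6 w.p. 11/36
E[payout] = (1/36)·1 + (1/12)·2 + (5/36)·3 + (7/36)·4 + (1/4)·5 + (11/36)·6 = 161/36
Expected profit = 161/36 − 8 = -127/36 ≈ -$3.53

-$3.53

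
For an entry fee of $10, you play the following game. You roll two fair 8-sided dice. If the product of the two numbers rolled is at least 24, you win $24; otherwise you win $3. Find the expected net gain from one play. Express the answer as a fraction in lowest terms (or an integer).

7/8 dollars

E[payout] = (5/8)·3 + (3/8)·24 = 87/8
Expected profit = 87/8 − 10 = 7/8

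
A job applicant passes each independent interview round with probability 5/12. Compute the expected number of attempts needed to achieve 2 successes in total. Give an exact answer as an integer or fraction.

24/5

By linearity (sum of 2 independent geometric waits), E[trials] = 2/p = 2/(5/12) = 24/5.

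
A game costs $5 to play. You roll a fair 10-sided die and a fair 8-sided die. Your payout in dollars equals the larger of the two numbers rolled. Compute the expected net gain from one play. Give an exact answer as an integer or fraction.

Distribution of the larger of the two numbers rolled: 1 w.p. 1/80, 2 w.p. 3/80, 3 w.p. 1/16, 4 w.p. 7/80, 5 w.p. 9/80, 6 w.p. 11/80, …
E[payout] = (1/80)·1 + (3/80)·2 + (1/16)·3 + (7/80)·4 + (9/80)·5 + (11/80)·6 + (13/80)·7 + (3/16)·8 + (1/10)·9 + (1/10)·10 = 131/20
Expected profit = 131/20 − 5 = 31/20

31/20 dollars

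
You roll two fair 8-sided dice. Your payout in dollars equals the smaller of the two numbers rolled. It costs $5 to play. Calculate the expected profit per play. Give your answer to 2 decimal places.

Distribution of the smaller of the two numbers rolled: 1 w.p. 15/64, 2 w.p. 13/64, 3 w.p. 11/64, 4 w.p. 9/64, 5 w.p. 7/64, 6 w.p. 5/64, …
E[payout] = (15/64)·1 + (13/64)·2 + (11/64)·3 + (9/64)·4 + (7/64)·5 + (5/64)·6 + (3/64)·7 + (1/64)·8 = 51/16
Expected profit = 51/16 − 5 = -29/16 ≈ -$1.81

-$1.81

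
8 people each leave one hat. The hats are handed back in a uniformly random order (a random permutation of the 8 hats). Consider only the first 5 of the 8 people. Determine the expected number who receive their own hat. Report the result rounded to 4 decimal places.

Let Xᵢ = 1 if person i gets their own hat. For each i, P(Xᵢ=1) = 1/8.
By linearity of expectation, E[X₁+…+X_5] = 5·(1/8) = 5/8.
≈ 0.6250

0.6250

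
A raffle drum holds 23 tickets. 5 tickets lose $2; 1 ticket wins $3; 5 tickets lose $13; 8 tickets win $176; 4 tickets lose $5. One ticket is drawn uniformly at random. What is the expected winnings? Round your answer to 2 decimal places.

$57.22

E[payout] = (5/23)·(-2) + (1/23)·3 + (5/23)·(-13) + (8/23)·176 + (4/23)·(-5) = 1316/23
≈ $57.22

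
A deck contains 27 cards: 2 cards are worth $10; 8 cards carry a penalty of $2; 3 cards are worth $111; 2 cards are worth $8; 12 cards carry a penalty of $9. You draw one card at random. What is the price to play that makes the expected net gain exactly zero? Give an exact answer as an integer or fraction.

245/27 dollars

E[payout] = (2/27)·10 + (8/27)·(-2) + (3/27)·111 + (2/27)·8 + (12/27)·(-9) = 245/27
Fair fee = E[payout] = 245/27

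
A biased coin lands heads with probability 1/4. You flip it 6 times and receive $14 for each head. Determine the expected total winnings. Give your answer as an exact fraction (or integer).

E[#heads] = 6·1/4 = 3/2 (linearity over flips).
E[winnings] = 14·3/2 = 21.

$21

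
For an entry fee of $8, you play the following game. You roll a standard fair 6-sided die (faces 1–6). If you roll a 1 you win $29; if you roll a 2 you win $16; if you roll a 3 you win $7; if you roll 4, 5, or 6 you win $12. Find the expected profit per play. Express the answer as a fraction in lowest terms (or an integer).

20/3 dollars

E[payout] = (1/6)·7 + (1/2)·12 + (1/6)·16 + (1/6)·29 = 44/3
Expected profit = 44/3 − 8 = 20/3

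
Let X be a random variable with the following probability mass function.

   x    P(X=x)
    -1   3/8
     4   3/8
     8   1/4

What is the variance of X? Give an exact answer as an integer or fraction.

E[X] = (3/8)·(-1) + (3/8)·4 + (1/4)·8 = 25/8
E[X²] = (3/8)·1 + (3/8)·16 + (1/4)·64 = 179/8
Var(X) = 179/8 − (25/8)² = 807/64

807/64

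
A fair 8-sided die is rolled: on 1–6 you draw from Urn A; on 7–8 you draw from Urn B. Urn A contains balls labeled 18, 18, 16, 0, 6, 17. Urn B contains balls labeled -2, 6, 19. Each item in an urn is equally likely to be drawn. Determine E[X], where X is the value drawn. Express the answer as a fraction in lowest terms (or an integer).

271/24

E[X | Urn A] = (18 + 18 + 16 + 0 + 6 + 17)/6 = 25/2
E[X | Urn B] = (-2 + 6 + 19)/3 = 23/3
E[X] = (3/4)·25/2 + (1/4)·23/3 = 271/24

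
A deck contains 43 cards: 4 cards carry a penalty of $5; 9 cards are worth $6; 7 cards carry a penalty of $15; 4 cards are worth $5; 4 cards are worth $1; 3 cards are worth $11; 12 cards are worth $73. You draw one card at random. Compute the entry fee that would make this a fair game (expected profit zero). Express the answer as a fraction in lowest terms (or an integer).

862/43 dollars

E[payout] = (4/43)·(-5) + (9/43)·6 + (7/43)·(-15) + (4/43)·5 + (4/43)·1 + (3/43)·11 + (12/43)·73 = 862/43
Fair fee = E[payout] = 862/43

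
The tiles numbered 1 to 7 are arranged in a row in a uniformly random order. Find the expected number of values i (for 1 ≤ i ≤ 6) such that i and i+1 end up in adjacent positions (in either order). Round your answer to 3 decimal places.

For each i ∈ {1,…,6}, let Xᵢ = 1 if i and i+1 are adjacent. P(Xᵢ=1) = 2·(7−1)!/7! = 2/7.
By linearity, E[ΣXᵢ] = (6)·(2/7) = 12/7.
≈ 1.714

1.714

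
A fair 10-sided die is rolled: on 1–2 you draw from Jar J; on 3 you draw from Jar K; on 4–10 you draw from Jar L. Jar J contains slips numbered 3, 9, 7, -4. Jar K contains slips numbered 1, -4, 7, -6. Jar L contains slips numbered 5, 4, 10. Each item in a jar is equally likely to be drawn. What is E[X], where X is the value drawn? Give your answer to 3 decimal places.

E[X | Jar J] = (3 + 9 + 7 − 4)/4 = 15/4
E[X | Jar K] = (1 − 4 + 7 − 6)/4 = -1/2
E[X | Jar L] = (5 + 4 + 10)/3 = 19/3
E[X] = (1/5)·15/4 + (1/10)·(-1/2) + (7/10)·19/3 = 77/15 ≈ 5.133

5.133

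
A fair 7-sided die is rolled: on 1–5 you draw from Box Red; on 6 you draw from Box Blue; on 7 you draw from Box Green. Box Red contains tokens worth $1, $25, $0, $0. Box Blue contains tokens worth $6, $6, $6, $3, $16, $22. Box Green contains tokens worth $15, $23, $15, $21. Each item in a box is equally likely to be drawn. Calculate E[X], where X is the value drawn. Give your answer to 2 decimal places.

E[X | Box Red] = (1 + 25 + 0 + 0)/4 = 13/2
E[X | Box Blue] = (6 + 6 + 6 + 3 + 16 + 22)/6 = 59/6
E[X | Box Green] = (15 + 23 + 15 + 21)/4 = 37/2
E[X] = (5/7)·13/2 + (1/7)·59/6 + (1/7)·37/2 = 365/42 ≈ 8.69

$8.69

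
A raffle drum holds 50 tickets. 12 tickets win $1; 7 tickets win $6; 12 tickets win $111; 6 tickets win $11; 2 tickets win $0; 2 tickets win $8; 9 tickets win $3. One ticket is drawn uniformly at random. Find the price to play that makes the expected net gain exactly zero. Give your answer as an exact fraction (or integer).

299/10 dollars

E[payout] = (12/50)·1 + (7/50)·6 + (12/50)·111 + (6/50)·11 + (2/50)·0 + (2/50)·8 + (9/50)·3 = 299/10
Fair fee = E[payout] = 299/10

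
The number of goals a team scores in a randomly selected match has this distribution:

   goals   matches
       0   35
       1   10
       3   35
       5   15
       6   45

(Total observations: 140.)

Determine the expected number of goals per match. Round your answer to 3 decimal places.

3.286

Total = 140, so P(goals=0) = 35/140, etc.
E[X] = (1/4)·0 + (1/14)·1 + (1/4)·3 + (3/28)·5 + (9/28)·6
     = 23/7 ≈ 3.286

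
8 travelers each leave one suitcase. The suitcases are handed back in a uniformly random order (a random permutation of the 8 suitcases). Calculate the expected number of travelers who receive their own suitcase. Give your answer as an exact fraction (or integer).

Let Xᵢ = 1 if person i gets their own suitcase. For each i, P(Xᵢ=1) = 1/8.
By linearity of expectation, E[X₁+…+X_8] = 8·(1/8) = 1.

1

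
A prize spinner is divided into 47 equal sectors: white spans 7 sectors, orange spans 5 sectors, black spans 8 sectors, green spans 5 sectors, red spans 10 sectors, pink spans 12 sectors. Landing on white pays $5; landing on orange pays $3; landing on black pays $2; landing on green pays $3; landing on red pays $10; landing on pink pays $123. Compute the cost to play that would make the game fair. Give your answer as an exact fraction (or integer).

1657/47 dollars

E[payout] = (7/47)·5 + (5/47)·3 + (8/47)·2 + (5/47)·3 + (10/47)·10 + (12/47)·123 = 1657/47
Fair fee = E[payout] = 1657/47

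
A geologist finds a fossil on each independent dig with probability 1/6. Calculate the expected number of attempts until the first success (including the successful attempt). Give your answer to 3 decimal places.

6.000

For a geometric distribution, E[trials] = 1/p = 1/(1/6) = 6.
≈ 6.000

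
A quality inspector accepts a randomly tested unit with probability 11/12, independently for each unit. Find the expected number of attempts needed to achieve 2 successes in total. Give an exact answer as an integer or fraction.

24/11

By linearity (sum of 2 independent geometric waits), E[trials] = 2/p = 2/(11/12) = 24/11.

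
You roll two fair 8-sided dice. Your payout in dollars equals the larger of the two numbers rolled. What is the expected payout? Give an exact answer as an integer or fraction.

93/16 dollars

Distribution of the larger of the two numbers rolled: 1 w.p. 1/64, 2 w.p. 3/64, 3 w.p. 5/64, 4 w.p. 7/64, 5 w.p. 9/64, 6 w.p. 11/64, …
E[payout] = (1/64)·1 + (3/64)·2 + (5/64)·3 + (7/64)·4 + (9/64)·5 + (11/64)·6 + (13/64)·7 + (15/64)·8 = 93/16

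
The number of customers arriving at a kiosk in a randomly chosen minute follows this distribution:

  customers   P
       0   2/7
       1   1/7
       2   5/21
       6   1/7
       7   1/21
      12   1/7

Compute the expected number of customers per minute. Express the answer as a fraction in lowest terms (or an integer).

E[X] = (2/7)·0 + (1/7)·1 + (5/21)·2 + (1/7)·6 + (1/21)·7 + (1/7)·12
     = 74/21

74/21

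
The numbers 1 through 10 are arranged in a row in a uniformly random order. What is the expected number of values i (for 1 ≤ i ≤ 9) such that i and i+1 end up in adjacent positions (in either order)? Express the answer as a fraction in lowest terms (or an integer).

9/5

For each i ∈ {1,…,9}, let Xᵢ = 1 if i and i+1 are adjacent. P(Xᵢ=1) = 2·(10−1)!/10! = 2/10.
By linearity, E[ΣXᵢ] = (9)·(2/10) = 9/5.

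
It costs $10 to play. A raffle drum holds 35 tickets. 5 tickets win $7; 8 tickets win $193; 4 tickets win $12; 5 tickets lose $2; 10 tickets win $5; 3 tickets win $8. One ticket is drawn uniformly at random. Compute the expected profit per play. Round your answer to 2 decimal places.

E[payout] = (5/35)·7 + (8/35)·193 + (4/35)·12 + (5/35)·(-2) + (10/35)·5 + (3/35)·8 = 1691/35
Expected profit = 1691/35 − 10 = 1341/35 ≈ $38.31

$38.31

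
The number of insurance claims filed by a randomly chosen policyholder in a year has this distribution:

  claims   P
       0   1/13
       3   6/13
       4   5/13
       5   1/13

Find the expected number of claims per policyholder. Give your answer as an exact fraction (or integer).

43/13

E[X] = (1/13)·0 + (6/13)·3 + (5/13)·4 + (1/13)·5
     = 43/13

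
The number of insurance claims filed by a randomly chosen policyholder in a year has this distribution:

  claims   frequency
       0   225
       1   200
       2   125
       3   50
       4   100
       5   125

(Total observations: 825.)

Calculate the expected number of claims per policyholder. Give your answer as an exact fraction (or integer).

Total = 825, so P(claims=0) = 225/825, etc.
E[X] = (3/11)·0 + (8/33)·1 + (5/33)·2 + (2/33)·3 + (4/33)·4 + (5/33)·5
     = 65/33

65/33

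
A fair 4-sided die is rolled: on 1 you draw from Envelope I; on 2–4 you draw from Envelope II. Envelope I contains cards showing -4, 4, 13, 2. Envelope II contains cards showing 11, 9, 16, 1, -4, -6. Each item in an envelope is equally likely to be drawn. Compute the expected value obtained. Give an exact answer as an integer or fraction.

69/16

E[X | Envelope I] = (-4 + 4 + 13 + 2)/4 = 15/4
E[X | Envelope II] = (11 + 9 + 16 + 1 − 4 − 6)/6 = 9/2
E[X] = (1/4)·15/4 + (3/4)·9/2 = 69/16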